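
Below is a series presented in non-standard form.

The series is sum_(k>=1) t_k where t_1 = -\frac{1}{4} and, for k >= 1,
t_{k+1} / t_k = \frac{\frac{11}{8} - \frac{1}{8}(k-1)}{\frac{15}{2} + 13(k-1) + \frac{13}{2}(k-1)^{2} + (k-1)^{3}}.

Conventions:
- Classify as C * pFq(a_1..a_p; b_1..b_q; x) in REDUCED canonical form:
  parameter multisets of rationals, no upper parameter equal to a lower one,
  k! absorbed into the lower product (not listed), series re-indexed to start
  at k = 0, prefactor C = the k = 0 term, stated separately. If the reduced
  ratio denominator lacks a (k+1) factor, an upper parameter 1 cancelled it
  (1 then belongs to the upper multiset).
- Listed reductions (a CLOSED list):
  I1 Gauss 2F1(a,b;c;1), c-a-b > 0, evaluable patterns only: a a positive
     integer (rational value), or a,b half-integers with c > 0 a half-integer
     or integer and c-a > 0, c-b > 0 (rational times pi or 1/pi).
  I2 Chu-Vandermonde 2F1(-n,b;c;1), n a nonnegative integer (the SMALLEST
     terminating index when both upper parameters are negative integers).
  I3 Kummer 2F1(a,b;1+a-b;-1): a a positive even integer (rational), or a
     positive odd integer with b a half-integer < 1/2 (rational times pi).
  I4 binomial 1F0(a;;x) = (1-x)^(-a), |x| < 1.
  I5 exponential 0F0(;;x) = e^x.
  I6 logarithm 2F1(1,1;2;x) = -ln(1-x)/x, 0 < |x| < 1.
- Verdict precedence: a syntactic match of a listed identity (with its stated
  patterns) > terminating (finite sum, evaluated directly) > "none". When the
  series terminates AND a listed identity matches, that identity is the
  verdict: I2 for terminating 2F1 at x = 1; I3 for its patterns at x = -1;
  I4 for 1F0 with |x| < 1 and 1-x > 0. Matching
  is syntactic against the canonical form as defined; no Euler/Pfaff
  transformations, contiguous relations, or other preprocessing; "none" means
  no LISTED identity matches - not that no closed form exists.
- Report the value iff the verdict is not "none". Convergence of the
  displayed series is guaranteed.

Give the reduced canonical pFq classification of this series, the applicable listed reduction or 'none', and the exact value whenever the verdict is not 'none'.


The series (x = -\frac{1}{8}) is 1F2: upper {-11}, lower {\frac{5}{2}, 3}, prefactor -\frac{1}{4}. Verdict: terminating - upper -11 stops the sum at k = 11; the 12 terms are added exactly. Sum: -\frac{13669956505859830385803884767}{45885606243738241204224000000}.

Structural cue: x = -\frac{1}{8} and the expanded ratio factors over Q; prefactor -1/4, roots give parameters.
Adjacent-term ratio: r(k) = -\frac{1}{8} * (k-11) / [(k+\frac{5}{2}) (k+3) (k+1)] - rational in k, leading ratio -\frac{1}{8}; with t_0 = -\frac{1}{4}, classification follows.


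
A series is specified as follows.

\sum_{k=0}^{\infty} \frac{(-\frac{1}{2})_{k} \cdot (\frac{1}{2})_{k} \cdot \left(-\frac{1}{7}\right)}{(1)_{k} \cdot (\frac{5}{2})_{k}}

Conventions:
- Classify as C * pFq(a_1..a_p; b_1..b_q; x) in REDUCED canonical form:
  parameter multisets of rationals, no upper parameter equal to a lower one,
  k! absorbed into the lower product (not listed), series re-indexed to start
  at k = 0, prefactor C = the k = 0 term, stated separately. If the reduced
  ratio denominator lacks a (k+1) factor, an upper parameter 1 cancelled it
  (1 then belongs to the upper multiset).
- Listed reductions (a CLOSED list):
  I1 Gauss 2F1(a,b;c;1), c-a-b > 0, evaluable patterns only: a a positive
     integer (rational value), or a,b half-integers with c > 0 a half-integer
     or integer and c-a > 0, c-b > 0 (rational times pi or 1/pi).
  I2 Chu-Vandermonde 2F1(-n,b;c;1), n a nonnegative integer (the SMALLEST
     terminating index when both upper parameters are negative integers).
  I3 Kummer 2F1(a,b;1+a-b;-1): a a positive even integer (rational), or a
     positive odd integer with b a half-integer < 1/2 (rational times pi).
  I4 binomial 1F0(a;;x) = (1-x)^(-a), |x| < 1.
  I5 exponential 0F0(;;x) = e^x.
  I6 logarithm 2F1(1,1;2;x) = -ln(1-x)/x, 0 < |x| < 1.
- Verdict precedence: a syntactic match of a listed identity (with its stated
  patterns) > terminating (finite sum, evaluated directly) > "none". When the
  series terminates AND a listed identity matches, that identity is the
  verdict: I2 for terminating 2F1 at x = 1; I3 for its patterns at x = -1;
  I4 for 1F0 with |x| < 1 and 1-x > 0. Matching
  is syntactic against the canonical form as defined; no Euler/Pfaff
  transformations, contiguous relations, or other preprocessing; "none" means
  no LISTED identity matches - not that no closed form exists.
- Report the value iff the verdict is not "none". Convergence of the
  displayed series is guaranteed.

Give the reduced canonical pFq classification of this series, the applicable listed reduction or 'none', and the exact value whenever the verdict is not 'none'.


Canonical form: C = -\frac{1}{7} times 2F1 with upper {-\frac{1}{2}, \frac{1}{2}}, lower {\frac{5}{2}}, x = 1. Verdict: this is Gauss (I1, half-integer pattern) (x = 1; upper {-\frac{1}{2}, \frac{1}{2}} half-integers, c = \frac{5}{2} in the evaluable pattern). Its exact value is \left(-\frac{9}{224}\right) \cdot \pi.

Structural cue: t_0 being -\frac{1}{7}, (1)_k (prefactor -1/7) is k! itself.
Ratio: r(k) = 1 * (k-\frac{1}{2}) (k+\frac{1}{2}) / [(k+\frac{5}{2}) (k+1)] - rational in k, leading ratio 1; with t_0 = -\frac{1}{7}, classification follows.


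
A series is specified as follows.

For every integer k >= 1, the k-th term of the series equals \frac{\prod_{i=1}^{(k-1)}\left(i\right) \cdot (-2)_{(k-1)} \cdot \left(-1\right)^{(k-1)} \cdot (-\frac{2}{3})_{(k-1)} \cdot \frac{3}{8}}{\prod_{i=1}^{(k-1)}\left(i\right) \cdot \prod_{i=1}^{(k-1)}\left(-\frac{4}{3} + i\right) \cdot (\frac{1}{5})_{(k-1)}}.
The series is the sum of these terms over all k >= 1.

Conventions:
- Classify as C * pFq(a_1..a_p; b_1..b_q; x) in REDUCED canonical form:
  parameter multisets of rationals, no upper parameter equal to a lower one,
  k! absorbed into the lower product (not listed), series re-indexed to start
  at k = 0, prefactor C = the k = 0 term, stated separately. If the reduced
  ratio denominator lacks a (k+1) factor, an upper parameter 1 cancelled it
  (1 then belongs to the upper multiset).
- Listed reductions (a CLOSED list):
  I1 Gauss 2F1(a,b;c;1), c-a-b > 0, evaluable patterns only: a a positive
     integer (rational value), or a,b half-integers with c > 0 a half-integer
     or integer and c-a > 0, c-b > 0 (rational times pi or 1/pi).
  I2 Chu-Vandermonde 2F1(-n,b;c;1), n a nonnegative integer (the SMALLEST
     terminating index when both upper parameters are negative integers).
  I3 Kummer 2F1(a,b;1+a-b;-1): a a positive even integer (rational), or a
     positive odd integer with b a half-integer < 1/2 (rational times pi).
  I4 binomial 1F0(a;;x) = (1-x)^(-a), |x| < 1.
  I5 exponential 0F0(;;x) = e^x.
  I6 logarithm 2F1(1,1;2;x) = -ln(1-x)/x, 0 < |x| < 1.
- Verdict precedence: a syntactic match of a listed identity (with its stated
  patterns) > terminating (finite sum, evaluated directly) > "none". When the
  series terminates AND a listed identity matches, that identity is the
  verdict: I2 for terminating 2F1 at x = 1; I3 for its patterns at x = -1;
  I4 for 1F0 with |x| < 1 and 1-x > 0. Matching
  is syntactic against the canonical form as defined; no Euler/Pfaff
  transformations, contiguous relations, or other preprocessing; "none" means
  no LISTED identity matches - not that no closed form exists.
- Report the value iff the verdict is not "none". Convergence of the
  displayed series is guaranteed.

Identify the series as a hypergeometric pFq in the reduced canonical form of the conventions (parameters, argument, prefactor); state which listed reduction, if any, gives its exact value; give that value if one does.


Reduced: x = -1, 3F2, upper = {-2, -\frac{2}{3}, 1}, lower = {-\frac{1}{3}, \frac{1}{5}}, C = \frac{3}{8}. Verdict: terminating - no listed pattern fits, but -2 in the upper list cuts the series at k = 2; direct evaluation. Its exact value is 11.

First insight: x = -1 and the product of the first k integers (C = 3/8) is k!.
Ratio: r(k) = -1 * (k-2) (k-\frac{2}{3}) (k+1) / [(k-\frac{1}{3}) (k+\frac{1}{5}) (k+1)] - rational; roots negated = parameters, x = -1, C = \frac{3}{8}.


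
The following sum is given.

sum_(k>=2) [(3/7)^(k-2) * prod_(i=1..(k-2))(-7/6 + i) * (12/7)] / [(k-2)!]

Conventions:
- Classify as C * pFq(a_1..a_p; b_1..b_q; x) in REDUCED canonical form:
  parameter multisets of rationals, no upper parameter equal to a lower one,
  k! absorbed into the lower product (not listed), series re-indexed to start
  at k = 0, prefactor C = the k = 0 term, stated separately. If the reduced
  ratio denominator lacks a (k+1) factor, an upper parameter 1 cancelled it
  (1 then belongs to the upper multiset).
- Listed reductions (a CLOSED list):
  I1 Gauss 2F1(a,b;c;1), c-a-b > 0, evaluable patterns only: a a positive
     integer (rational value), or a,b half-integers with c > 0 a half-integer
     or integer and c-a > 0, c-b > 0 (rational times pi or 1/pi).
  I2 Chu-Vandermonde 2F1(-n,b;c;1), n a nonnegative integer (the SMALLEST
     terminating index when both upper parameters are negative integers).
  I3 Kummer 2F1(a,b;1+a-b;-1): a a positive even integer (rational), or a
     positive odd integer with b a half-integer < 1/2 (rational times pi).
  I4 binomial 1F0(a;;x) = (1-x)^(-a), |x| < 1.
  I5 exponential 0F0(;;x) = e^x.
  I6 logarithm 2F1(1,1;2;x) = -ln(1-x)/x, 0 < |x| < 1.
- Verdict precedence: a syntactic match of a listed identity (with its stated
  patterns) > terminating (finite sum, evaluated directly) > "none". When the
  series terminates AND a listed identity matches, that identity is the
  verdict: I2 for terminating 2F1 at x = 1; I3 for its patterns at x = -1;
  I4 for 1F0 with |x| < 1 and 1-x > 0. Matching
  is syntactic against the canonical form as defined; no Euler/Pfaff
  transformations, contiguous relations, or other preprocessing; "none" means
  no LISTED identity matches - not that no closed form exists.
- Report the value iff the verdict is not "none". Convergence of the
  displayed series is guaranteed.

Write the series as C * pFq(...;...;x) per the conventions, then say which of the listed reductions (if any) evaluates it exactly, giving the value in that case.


With C = 12/7: the canonical form is 1F0(-1/6; -; 3/7). Verdict at x = 3/7: binomial (I4) matches (the 1F0 binomial series: exponent 1/6, x = 3/7). Its exact value is (12/7) * (4/7)^(1/6).

First insight: with t_0 = 12/7, the running product (C = 12/7, x = 3/7) telescopes to a rising factorial.
Step ratio: r(k) = (3/7) * (k-1/6) / [(k+1)] - rational in k. x = (3/7); t_0 = 12/7; negate the roots.


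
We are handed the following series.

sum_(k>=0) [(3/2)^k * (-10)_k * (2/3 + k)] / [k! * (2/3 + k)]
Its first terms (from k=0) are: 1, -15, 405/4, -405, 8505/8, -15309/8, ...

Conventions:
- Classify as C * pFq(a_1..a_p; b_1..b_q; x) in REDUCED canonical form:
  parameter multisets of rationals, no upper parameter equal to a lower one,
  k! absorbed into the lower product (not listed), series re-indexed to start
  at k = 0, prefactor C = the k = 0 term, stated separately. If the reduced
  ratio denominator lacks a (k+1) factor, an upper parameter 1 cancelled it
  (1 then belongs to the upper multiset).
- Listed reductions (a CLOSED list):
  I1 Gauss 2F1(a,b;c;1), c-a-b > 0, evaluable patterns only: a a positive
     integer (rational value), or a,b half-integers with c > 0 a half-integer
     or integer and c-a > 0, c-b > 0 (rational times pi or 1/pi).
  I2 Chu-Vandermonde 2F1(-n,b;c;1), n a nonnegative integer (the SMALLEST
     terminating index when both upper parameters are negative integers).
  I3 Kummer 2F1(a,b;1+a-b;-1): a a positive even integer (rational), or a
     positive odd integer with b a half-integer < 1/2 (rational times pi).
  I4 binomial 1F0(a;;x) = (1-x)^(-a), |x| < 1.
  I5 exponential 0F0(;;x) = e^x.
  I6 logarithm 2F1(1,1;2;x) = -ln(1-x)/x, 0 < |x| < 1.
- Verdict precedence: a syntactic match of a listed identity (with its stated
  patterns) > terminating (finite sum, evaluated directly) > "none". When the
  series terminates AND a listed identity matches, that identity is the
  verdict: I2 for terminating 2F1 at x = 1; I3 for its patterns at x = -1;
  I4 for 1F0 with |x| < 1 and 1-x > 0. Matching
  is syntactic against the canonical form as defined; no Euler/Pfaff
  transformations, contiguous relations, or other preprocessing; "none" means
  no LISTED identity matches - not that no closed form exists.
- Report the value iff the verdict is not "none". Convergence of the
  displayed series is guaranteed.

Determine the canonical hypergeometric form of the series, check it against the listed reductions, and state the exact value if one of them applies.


Reduced: x = 3/2, 1F0, upper = {-10}, lower = {-}, C = 1. Verdict: terminating (-10 upstairs). 11 nonzero terms in all; added directly. Exact value: 1/1024.

Key step: from the first term 1: k + 2/3 divides numerator and denominator alike; C = 1 after cancelling.
Term ratio: r(k) = (3/2) * (k-10) / [(k+1)] - rational in k. x = (3/2); t_0 = 1; negate the roots.


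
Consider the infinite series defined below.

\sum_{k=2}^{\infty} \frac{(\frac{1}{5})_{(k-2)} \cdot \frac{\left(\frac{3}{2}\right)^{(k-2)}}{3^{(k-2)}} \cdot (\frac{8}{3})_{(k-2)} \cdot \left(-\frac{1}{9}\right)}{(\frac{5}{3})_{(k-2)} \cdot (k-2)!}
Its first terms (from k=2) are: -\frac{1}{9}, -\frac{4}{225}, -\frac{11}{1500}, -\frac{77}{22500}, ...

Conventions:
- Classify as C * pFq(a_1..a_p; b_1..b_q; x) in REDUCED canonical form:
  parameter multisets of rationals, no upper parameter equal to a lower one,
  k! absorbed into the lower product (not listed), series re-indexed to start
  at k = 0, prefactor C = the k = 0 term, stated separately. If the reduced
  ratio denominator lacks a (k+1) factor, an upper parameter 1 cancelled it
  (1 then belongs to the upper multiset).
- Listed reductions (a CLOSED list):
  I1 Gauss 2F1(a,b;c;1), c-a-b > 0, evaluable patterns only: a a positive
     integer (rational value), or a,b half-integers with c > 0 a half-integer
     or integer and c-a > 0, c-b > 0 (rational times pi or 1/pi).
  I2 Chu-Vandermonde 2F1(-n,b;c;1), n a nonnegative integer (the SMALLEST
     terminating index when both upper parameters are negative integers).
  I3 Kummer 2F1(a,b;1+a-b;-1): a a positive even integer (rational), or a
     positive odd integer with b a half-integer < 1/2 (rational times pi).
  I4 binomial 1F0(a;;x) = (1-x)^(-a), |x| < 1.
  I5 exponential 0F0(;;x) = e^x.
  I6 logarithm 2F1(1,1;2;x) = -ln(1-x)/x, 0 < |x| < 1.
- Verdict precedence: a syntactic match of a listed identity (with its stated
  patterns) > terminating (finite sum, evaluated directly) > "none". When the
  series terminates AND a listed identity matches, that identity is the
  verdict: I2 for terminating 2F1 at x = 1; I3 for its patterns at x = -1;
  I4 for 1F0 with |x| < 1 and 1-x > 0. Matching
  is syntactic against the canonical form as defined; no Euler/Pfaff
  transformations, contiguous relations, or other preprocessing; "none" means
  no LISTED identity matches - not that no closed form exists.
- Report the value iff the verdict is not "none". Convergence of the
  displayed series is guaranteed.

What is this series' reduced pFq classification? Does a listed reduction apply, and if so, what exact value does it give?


Reduced: x = \frac{1}{2}, 2F1, upper = {\frac{1}{5}, \frac{8}{3}}, lower = {\frac{5}{3}}, C = -\frac{1}{9}. Verdict: none here - no I1-I6 shape fits x = \frac{1}{2} with lower {\frac{5}{3}}.

Structural cue: t_0 being -\frac{1}{9}, the two k-th powers (prefactor -1/9) combine into one argument.
Term ratio: r(k) = \frac{1}{2} * (k+\frac{1}{5}) (k+\frac{8}{3}) / [(k+\frac{5}{3}) (k+1)] - rational; roots negated = parameters, x = \frac{1}{2}, C = -\frac{1}{9}.


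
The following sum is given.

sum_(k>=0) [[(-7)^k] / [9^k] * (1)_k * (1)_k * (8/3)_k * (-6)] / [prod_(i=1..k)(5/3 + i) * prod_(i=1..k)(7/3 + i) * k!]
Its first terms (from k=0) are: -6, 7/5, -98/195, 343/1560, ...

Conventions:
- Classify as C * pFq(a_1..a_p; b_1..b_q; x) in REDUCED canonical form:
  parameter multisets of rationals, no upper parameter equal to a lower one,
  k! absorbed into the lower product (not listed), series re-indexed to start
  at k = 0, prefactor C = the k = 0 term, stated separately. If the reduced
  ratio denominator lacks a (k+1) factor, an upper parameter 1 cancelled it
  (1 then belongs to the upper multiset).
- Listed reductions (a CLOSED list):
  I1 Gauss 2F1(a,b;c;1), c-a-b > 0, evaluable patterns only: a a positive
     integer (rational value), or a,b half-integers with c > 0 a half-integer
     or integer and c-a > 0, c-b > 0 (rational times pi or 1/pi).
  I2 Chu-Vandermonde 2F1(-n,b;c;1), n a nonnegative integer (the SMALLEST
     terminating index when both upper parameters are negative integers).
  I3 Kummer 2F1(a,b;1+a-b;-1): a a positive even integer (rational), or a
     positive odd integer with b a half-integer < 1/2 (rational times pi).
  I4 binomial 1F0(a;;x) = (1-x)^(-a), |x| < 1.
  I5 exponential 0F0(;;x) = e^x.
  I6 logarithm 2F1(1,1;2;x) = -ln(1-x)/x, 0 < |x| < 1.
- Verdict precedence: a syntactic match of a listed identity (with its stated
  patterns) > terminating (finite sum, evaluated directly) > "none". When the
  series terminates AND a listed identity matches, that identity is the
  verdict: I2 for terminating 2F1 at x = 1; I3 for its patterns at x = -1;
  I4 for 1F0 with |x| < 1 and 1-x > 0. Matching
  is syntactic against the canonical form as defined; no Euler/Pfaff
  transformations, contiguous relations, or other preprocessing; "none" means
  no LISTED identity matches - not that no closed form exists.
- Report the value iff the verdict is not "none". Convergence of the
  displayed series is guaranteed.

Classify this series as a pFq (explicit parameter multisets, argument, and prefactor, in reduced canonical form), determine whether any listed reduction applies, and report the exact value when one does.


Reduced: x = -7/9, 2F1, upper = {1, 1}, lower = {10/3}, C = -6. Verdict: none - this 2F1 at x = -7/9 matches no listed pattern, and upper {1, 1} holds no stopper.

Structural cue: from the first term -6: the parameter 8/3 appears in both the upper and lower lists and cancels.
Term ratio: r(k) = (-7/9) * (k+1) (k+1) / [(k+10/3) (k+1)] ; factor over Q: parameters, x = (-7/9), and C = -6.


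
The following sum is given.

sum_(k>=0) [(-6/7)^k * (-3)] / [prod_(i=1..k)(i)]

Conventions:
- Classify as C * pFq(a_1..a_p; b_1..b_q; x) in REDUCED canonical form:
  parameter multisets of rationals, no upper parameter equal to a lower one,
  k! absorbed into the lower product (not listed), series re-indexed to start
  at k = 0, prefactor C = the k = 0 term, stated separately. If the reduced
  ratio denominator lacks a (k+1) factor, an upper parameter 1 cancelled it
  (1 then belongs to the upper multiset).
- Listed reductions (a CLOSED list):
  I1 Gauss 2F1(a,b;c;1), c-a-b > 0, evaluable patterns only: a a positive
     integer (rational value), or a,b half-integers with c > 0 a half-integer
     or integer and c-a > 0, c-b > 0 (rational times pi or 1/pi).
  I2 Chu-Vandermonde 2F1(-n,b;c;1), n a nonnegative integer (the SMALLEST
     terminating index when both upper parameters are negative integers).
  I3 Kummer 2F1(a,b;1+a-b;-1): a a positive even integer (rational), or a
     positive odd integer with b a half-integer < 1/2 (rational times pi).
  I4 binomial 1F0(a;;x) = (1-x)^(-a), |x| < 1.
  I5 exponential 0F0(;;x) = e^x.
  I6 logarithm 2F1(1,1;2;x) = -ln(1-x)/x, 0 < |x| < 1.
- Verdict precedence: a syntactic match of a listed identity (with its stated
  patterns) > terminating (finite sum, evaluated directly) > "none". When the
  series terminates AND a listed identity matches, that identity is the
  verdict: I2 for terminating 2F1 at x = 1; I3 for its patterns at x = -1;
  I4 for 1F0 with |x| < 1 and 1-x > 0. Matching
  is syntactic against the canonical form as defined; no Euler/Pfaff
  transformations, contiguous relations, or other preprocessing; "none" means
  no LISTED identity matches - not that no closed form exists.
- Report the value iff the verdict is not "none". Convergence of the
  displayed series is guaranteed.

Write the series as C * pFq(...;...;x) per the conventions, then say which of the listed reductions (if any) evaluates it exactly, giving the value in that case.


Classification (C = -3): 0F0 with upper {-}, lower {-}, argument x = -6/7. Verdict: the exponential series (I5) fires (the 0F0 exponential series at x = -6/7). Sum: (-3) * e^(-6/7).

First insight: t_0 = -3 here, and the product of the first k integers (prefactor -3) is k!.
Consecutive-term ratio: r(k) = (-6/7) * 1 / [(k+1)] - rational; roots negated = parameters, x = (-6/7), C = -3.


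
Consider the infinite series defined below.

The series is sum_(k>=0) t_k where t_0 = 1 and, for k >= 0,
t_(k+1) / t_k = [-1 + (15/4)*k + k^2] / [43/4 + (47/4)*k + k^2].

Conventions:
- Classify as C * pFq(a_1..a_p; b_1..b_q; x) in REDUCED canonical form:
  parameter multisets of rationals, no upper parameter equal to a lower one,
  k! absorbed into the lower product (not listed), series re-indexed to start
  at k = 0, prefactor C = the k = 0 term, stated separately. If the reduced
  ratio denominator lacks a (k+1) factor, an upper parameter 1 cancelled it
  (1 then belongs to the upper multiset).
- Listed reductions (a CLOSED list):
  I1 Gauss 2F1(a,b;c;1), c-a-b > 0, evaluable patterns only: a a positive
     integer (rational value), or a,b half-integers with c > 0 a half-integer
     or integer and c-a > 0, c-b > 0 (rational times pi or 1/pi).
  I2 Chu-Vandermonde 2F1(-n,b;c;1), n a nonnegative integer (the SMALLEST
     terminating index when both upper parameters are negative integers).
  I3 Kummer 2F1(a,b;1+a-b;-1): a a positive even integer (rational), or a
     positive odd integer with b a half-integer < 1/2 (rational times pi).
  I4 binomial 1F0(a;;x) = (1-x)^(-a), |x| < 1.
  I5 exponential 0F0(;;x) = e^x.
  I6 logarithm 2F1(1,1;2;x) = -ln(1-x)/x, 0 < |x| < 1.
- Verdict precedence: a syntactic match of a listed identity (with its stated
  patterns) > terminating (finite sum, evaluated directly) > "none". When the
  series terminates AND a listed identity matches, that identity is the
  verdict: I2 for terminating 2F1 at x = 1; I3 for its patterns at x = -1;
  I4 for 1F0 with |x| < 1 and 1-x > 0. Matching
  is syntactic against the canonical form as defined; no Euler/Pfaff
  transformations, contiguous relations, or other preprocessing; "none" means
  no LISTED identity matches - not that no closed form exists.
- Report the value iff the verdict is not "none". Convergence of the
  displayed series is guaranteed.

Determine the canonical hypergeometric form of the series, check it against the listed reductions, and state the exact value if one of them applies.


The tell: x = 1 and factor the ratio over Q (C = 1, x = 1): negated roots = parameters.
Ratio: r(k) = 1 * (k-1/4) (k+4) / [(k+43/4) (k+1)] - rational; roots negated = parameters, x = 1, C = 1.

x = 1 here; the reduced form reads 2F1, upper {-1/4, 4}, lower {43/4}, C = 1. Verdict: Gauss (I1, integer-parameter pattern) applies (x = 1: the Gamma ratio telescopes since c-a-b = 7 > 0 and a = 4 in Z>0). Exact value: 3627/4096.


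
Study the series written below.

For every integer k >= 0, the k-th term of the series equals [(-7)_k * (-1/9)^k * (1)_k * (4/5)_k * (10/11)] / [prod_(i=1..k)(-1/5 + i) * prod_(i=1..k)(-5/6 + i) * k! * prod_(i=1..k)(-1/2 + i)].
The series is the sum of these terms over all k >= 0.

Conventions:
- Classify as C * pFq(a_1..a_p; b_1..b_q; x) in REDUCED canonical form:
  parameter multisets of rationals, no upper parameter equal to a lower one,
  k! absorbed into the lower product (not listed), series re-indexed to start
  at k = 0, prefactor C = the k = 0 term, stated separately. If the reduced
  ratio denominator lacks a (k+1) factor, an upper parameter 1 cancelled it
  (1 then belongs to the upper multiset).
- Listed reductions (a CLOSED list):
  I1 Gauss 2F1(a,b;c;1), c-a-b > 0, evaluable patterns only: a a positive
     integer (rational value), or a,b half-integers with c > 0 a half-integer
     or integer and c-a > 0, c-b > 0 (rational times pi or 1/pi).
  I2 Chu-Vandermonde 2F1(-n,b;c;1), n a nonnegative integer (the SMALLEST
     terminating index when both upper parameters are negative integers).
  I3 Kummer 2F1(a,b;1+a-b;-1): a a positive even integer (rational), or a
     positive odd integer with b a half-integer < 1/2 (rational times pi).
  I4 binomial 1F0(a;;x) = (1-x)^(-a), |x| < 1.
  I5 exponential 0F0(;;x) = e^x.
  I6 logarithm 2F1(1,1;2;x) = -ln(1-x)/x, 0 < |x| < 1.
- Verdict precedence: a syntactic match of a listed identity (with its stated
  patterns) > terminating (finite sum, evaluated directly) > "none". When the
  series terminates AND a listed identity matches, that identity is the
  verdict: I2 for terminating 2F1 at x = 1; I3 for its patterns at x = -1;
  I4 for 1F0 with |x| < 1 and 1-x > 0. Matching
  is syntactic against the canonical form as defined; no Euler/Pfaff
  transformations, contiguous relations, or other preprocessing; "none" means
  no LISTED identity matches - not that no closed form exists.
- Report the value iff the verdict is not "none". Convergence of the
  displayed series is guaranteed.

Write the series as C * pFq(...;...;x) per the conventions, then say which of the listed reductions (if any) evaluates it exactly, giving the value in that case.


Classification (C = 10/11): 2F2 with upper {-7, 1}, lower {1/6, 1/2}, argument x = -1/9. Verdict: terminating. (-7)_k vanishes past k = 7, leaving a 8-term sum, computed directly. Exact value: 265485731055802/20467140532839.

The tell: from the first term 10/11: the lower running product (C = 10/11) is a rising factorial.
Term ratio: r(k) = (-1/9) * (k-7) (k+1) / [(k+1/6) (k+1/2) (k+1)] - poly over poly, x = (-1/9) from leading terms; C = 10/11 at k = 0.


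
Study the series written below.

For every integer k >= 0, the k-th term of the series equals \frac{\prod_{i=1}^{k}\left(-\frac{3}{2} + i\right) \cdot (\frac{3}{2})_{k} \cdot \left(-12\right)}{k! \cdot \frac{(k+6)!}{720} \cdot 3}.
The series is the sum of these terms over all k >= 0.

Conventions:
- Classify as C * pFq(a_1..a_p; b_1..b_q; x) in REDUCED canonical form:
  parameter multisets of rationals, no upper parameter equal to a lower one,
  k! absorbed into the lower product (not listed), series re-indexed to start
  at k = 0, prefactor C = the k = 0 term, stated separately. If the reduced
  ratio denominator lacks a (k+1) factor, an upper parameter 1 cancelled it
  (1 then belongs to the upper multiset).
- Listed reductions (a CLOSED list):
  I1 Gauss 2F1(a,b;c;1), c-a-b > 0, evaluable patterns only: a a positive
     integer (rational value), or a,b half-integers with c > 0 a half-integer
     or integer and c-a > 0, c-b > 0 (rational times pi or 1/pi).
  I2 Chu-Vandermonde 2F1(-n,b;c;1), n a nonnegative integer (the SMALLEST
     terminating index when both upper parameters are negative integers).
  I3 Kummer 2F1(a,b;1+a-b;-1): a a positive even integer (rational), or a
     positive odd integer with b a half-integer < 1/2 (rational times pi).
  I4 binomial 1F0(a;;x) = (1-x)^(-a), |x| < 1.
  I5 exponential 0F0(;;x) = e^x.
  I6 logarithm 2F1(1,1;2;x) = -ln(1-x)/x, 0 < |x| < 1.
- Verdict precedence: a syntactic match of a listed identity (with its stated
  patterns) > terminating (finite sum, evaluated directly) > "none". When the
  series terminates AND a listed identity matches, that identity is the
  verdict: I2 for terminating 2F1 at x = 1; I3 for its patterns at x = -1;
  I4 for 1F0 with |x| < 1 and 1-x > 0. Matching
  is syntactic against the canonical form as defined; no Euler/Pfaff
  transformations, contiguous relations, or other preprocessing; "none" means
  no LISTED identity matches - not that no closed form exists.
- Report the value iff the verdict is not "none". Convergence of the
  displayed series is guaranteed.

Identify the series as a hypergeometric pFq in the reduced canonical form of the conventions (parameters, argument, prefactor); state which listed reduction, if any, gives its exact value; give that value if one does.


This is -4 * 2F1(-\frac{1}{2}, \frac{3}{2}; 7; 1) in reduced canonical form. Verdict: Gauss's theorem I1 (half-integer case) matches (x = 1; upper {-\frac{1}{2}, \frac{3}{2}} half-integers, c = 7 in the evaluable pattern). Exact value: \left(-\frac{2097152}{189189}\right) / \pi.

The tell: with t_0 = -4, the denominator's factorial ratio (C = -4, x = 1) is a lower Pochhammer.
Ratio: r(k) = 1 * (k-\frac{1}{2}) (k+\frac{3}{2}) / [(k+7) (k+1)] - rational in k, leading ratio 1; with t_0 = -4, classification follows.


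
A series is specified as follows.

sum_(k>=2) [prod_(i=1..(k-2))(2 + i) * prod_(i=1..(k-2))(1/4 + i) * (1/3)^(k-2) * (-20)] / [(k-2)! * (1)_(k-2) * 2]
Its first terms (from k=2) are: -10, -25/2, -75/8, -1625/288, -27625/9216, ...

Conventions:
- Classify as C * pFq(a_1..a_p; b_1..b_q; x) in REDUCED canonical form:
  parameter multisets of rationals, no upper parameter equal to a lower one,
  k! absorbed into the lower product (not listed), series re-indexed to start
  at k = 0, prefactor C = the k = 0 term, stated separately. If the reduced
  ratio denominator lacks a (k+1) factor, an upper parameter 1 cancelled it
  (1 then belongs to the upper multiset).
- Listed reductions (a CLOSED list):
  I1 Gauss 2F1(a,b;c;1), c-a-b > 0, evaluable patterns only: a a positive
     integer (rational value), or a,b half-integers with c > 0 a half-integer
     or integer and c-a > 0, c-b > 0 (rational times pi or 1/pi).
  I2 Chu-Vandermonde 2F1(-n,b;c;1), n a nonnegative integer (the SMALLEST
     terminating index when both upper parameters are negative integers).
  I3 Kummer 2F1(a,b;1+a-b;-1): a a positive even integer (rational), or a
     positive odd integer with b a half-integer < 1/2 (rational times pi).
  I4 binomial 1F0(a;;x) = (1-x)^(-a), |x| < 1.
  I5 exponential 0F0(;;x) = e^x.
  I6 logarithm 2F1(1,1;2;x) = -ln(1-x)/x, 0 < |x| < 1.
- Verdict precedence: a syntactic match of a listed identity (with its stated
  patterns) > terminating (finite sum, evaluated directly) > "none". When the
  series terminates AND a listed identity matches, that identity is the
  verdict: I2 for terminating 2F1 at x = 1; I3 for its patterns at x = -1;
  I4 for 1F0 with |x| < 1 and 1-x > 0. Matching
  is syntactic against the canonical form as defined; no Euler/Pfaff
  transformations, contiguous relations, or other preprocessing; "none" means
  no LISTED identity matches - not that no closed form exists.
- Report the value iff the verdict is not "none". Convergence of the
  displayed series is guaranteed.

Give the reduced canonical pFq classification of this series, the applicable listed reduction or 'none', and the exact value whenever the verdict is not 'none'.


At argument 1/3: a 2F1 with upper {5/4, 3}, lower {1}, scaled by C = -10. Verdict: none here - no I1-I6 shape fits x = 1/3 with lower {1}.

Key observation: from the first term -10: the constant factors (C = -10) combine into one prefactor.
Step ratio: r(k) = (1/3) * (k+5/4) (k+3) / [(k+1) (k+1)] ; factor over Q: parameters, x = (1/3), and C = -10.


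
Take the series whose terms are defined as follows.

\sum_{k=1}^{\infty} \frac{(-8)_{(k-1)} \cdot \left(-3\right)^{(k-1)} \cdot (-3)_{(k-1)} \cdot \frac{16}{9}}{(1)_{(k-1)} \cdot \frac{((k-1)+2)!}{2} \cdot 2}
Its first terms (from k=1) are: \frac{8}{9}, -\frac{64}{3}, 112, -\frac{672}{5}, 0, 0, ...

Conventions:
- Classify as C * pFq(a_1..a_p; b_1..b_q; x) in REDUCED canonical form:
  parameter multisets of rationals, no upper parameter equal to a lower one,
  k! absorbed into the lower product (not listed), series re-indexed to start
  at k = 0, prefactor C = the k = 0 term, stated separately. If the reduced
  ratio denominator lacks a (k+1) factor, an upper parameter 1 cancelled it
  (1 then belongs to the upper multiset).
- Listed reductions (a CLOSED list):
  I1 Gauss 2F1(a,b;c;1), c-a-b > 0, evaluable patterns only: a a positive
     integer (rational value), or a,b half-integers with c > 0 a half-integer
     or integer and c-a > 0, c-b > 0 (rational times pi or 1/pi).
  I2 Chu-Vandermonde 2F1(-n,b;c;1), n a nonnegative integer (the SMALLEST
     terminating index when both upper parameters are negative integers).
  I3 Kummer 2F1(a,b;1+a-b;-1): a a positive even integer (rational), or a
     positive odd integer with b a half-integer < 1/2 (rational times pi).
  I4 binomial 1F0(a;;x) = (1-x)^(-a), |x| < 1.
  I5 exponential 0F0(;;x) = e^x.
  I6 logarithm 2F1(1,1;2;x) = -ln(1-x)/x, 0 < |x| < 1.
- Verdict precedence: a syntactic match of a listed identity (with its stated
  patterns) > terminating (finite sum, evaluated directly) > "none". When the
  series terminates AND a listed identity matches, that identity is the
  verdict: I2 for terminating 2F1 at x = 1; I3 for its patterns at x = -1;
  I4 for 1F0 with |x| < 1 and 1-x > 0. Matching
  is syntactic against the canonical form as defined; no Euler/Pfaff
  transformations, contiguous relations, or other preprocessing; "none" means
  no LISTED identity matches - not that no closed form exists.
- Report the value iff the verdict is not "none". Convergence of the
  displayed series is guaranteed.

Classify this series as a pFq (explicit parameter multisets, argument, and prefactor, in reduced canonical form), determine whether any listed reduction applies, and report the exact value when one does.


Canonical form: C = \frac{8}{9} times 2F1 with upper {-8, -3}, lower {3}, x = -3. Verdict: terminating (-3 upstairs). 4 nonzero terms in all; added directly. Its exact value is -\frac{1928}{45}.

First insight: t_0 = \frac{8}{9} here, and the denominator's factorial ratio (C = 8/9, x = -3) is a lower Pochhammer.
Adjacent-term ratio: r(k) = -3 * (k-8) (k-3) / [(k+3) (k+1)] - poly over poly, x = -3 from leading terms; C = \frac{8}{9} at k = 0.


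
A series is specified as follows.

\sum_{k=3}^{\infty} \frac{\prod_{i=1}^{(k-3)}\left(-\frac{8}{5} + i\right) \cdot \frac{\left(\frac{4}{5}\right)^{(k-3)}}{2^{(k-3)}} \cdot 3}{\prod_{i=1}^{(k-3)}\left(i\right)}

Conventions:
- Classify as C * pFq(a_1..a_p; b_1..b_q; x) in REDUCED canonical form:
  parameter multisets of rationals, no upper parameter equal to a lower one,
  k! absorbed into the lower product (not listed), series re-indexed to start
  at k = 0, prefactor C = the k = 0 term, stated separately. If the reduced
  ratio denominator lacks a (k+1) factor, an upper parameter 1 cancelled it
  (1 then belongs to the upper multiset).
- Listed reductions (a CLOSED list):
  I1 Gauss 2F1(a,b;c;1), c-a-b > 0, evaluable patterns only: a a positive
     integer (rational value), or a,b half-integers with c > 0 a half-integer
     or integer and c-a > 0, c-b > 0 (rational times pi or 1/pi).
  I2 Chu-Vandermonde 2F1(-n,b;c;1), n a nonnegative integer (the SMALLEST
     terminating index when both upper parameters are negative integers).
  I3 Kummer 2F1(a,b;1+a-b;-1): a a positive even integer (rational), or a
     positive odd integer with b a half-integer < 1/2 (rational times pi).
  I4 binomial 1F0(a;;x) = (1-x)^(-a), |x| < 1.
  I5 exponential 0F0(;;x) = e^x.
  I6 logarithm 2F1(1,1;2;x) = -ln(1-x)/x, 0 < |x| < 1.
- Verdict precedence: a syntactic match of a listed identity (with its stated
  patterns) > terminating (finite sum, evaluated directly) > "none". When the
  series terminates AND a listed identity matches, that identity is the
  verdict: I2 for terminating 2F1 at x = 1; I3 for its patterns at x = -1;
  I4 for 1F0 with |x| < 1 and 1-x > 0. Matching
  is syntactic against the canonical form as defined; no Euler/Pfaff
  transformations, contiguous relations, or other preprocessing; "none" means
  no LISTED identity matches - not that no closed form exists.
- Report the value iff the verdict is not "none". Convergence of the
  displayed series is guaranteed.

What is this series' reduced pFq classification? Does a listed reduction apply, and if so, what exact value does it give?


The series (x = \frac{2}{5}) is 1F0: upper {-\frac{3}{5}}, lower {-}, prefactor 3. Verdict at x = \frac{2}{5}: the binomial series (I4) matches (the 1F0 binomial series: exponent 3/5, x = \frac{2}{5}). Hence: 3 \cdot \left(\frac{3}{5}\right)^{\frac{3}{5}}.

The tell: from the first term 3: the running product (C = 3, x = 2/5) telescopes to a rising factorial.
Term ratio: r(k) = \frac{2}{5} * (k-\frac{3}{5}) / [(k+1)] - poly over poly, x = \frac{2}{5} from leading terms; C = 3 at k = 0.


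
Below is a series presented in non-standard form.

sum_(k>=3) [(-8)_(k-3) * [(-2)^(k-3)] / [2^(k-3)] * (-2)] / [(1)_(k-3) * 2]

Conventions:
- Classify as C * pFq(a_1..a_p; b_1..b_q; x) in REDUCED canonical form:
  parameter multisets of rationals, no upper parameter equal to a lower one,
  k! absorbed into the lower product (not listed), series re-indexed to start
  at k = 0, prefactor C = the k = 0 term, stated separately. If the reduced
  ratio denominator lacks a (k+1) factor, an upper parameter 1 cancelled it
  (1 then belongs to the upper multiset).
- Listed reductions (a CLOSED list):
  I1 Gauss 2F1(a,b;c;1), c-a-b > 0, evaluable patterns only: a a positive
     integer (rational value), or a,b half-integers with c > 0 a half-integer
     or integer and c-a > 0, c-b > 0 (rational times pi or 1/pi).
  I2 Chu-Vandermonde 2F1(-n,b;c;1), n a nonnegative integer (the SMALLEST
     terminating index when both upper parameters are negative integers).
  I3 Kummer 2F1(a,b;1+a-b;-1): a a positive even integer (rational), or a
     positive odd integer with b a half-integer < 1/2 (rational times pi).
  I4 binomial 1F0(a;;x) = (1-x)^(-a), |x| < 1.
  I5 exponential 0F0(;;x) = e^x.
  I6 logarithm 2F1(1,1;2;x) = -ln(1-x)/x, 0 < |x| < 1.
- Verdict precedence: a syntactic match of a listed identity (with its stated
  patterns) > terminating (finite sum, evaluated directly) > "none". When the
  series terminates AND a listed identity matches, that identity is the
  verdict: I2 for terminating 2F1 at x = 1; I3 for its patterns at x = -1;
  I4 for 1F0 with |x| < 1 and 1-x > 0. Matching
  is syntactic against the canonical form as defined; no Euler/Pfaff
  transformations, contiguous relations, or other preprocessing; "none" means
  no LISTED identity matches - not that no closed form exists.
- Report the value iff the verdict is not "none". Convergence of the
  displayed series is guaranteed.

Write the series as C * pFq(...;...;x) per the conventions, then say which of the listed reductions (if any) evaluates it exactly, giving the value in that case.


Canonical form: C = -1 times 1F0 with upper {-8}, lower {-}, x = -1. Verdict: terminating. (-8)_k vanishes past k = 8, leaving a 9-term sum, computed directly. Exact value: -256.

First insight: with t_0 = -1, the constant factors (prefactor -1) combine into one prefactor.
Ratio: r(k) = (-1) * (k-8) / [(k+1)] - rational in k. x = (-1); t_0 = -1; negate the roots.


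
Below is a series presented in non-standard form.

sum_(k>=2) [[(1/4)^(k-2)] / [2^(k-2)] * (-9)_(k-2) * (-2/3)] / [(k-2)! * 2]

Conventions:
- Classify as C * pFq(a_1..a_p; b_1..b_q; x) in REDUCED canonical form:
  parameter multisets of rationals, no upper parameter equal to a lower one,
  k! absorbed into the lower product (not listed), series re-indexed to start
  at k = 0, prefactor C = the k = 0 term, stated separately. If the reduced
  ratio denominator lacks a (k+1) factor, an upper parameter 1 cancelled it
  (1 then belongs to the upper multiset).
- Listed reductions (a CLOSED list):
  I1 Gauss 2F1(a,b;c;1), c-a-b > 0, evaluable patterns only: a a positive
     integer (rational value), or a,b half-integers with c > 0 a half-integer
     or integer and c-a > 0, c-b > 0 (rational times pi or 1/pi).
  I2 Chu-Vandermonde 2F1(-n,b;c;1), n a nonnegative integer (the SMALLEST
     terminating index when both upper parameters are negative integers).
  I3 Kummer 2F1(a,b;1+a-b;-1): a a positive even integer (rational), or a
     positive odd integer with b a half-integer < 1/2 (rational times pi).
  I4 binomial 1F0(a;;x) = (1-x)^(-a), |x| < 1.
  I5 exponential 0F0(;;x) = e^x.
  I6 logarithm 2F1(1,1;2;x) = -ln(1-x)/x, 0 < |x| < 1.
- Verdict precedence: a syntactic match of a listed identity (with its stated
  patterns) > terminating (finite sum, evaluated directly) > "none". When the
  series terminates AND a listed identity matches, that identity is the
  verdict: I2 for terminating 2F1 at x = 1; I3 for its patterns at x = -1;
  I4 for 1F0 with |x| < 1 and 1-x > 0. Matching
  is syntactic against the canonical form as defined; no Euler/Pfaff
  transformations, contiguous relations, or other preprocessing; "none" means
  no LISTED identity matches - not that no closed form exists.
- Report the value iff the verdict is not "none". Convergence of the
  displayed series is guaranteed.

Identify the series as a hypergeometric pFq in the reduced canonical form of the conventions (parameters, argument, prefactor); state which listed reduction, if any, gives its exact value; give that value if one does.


With C = -1/3: the canonical form is 1F0(-9; -; 1/8). Verdict: the binomial series (I4) matches (the 1F0 binomial series: exponent 9, x = 1/8). Hence: -40353607/402653184.

The tell: with t_0 = -1/3, the constant factors (C = -1/3) combine into one prefactor.
Term ratio: r(k) = (1/8) * (k-9) / [(k+1)] - rational in k. x = (1/8); t_0 = -1/3; negate the roots.
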